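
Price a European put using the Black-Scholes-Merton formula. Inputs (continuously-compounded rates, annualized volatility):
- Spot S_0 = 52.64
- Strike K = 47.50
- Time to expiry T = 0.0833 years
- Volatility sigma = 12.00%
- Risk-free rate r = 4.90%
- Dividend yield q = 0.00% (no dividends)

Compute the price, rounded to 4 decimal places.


d1 = (ln(S/K) + (r - q + 0.5*sigma^2) * T) / (sigma * sqrt(T)) = 3.10180070
d2 = d1 - sigma * sqrt(T) = 3.06716661
exp(-rT) = 0.99592662; exp(-qT) = 1.00000000
P = K * exp(-rT) * N(-d2) - S_0 * exp(-qT) * N(-d1)
N(-d1) = 0.00096174; N(-d2) = 0.00108049
P = 47.5000 * 0.99592662 * 0.00108049 - 52.6400 * 1.00000000 * 0.00096174 = 0.0005

Answer: Price = 0.0005


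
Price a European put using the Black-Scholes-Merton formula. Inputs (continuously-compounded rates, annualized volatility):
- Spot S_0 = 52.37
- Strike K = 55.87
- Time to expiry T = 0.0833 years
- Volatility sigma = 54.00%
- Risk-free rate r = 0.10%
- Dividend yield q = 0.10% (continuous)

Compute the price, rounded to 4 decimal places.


d1 = (ln(S/K) + (r - q + 0.5*sigma^2) * T) / (sigma * sqrt(T)) = -0.33716632
d2 = d1 - sigma * sqrt(T) = -0.49301971
exp(-rT) = 0.99991670; exp(-qT) = 0.99991670
P = K * exp(-rT) * N(-d2) - S_0 * exp(-qT) * N(-d1)
N(-d1) = 0.63200424; N(-d2) = 0.68900067
P = 55.8700 * 0.99991670 * 0.68900067 - 52.3700 * 0.99991670 * 0.63200424 = 5.3960

Answer: Price = 5.3960


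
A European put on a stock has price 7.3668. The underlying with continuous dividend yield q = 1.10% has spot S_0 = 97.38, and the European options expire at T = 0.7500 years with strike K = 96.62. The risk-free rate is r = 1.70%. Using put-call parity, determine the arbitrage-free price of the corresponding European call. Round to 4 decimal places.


Answer: Call price = 8.5508

Derivation:
Put-call parity: C - P = S_0 * exp(-qT) - K * exp(-rT).
S_0 * exp(-qT) = 97.3800 * 0.99178394 = 96.57991987
K * exp(-rT) = 96.6200 * 0.98733094 = 95.39591512
C = P + S*exp(-qT) - K*exp(-rT)
C = 7.3668 + 96.57991987 - 95.39591512 = 8.5508


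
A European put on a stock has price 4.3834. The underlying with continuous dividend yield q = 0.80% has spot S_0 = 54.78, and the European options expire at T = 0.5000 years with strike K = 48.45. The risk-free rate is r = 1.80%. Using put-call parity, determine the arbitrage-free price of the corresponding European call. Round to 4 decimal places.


Answer: Call price = 10.9288

Derivation:
Put-call parity: C - P = S_0 * exp(-qT) - K * exp(-rT).
S_0 * exp(-qT) = 54.7800 * 0.99600799 = 54.56131766
K * exp(-rT) = 48.4500 * 0.99104038 = 48.01590635
C = P + S*exp(-qT) - K*exp(-rT)
C = 4.3834 + 54.56131766 - 48.01590635 = 10.9288


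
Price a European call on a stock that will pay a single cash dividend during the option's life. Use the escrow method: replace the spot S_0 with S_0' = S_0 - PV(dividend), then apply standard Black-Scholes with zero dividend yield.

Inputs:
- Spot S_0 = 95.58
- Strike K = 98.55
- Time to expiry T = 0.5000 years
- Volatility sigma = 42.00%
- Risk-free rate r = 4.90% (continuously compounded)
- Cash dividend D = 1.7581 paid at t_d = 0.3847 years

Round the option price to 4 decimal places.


Answer: Price = 10.0977

Derivation:
PV(D) = D * exp(-r * t_d) = 1.7581 * 0.98132626 = 1.72526969
S_0' = S_0 - PV(D) = 95.5800 - 1.72526969 = 93.85473031
d1 = (ln(S_0'/K) + (r + sigma^2/2)*T) / (sigma*sqrt(T)) = 0.06661663
d2 = d1 - sigma*sqrt(T) = -0.23036821
exp(-rT) = 0.97579769
N(d1) = 0.52655655; N(d2) = 0.40890283
C = S_0' * N(d1) - K * exp(-rT) * N(d2) = 93.85473031 * 0.52655655 - 98.5500 * 0.97579769 * 0.40890283 = 10.0977


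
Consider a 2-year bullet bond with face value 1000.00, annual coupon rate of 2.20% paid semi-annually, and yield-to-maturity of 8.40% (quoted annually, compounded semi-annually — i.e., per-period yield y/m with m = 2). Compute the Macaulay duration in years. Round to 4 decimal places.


Answer: Macaulay duration = 1.9653 years

Derivation:
Coupon per period c = face * coupon_rate / m = 11.000000
Periods per year m = 2; per-period yield y/m = 0.042000
Number of cashflows N = 4
Cashflows (t years, CF_t, discount factor 1/(1+y/m)^(m*t), PV):
  t = 0.5000: CF_t = 11.000000, DF = 0.959693, PV = 10.556622
  t = 1.0000: CF_t = 11.000000, DF = 0.921010, PV = 10.131115
  t = 1.5000: CF_t = 11.000000, DF = 0.883887, PV = 9.722759
  t = 2.0000: CF_t = 1011.000000, DF = 0.848260, PV = 857.591128
Price P = sum_t PV_t = 888.001625
Macaulay numerator sum_t t * PV_t:
  t * PV_t at t = 0.5000: 5.278311
  t * PV_t at t = 1.0000: 10.131115
  t * PV_t at t = 1.5000: 14.584139
  t * PV_t at t = 2.0000: 1715.182257
Macaulay duration D = (sum_t t * PV_t) / P = 1745.175822 / 888.001625 = 1.965284


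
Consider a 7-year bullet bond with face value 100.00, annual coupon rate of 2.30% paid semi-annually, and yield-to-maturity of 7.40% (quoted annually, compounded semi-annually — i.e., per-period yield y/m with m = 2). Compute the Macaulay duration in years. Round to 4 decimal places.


Answer: Macaulay duration = 6.3945 years

Derivation:
Coupon per period c = face * coupon_rate / m = 1.150000
Periods per year m = 2; per-period yield y/m = 0.037000
Number of cashflows N = 14
Cashflows (t years, CF_t, discount factor 1/(1+y/m)^(m*t), PV):
  t = 0.5000: CF_t = 1.150000, DF = 0.964320, PV = 1.108968
  t = 1.0000: CF_t = 1.150000, DF = 0.929913, PV = 1.069400
  t = 1.5000: CF_t = 1.150000, DF = 0.896734, PV = 1.031244
  t = 2.0000: CF_t = 1.150000, DF = 0.864739, PV = 0.994450
  t = 2.5000: CF_t = 1.150000, DF = 0.833885, PV = 0.958968
  t = 3.0000: CF_t = 1.150000, DF = 0.804132, PV = 0.924752
  t = 3.5000: CF_t = 1.150000, DF = 0.775441, PV = 0.891757
  t = 4.0000: CF_t = 1.150000, DF = 0.747773, PV = 0.859939
  t = 4.5000: CF_t = 1.150000, DF = 0.721093, PV = 0.829257
  t = 5.0000: CF_t = 1.150000, DF = 0.695364, PV = 0.799669
  t = 5.5000: CF_t = 1.150000, DF = 0.670554, PV = 0.771137
  t = 6.0000: CF_t = 1.150000, DF = 0.646629, PV = 0.743623
  t = 6.5000: CF_t = 1.150000, DF = 0.623557, PV = 0.717091
  t = 7.0000: CF_t = 101.150000, DF = 0.601309, PV = 60.822364
Price P = sum_t PV_t = 72.522619
Macaulay numerator sum_t t * PV_t:
  t * PV_t at t = 0.5000: 0.554484
  t * PV_t at t = 1.0000: 1.069400
  t * PV_t at t = 1.5000: 1.546866
  t * PV_t at t = 2.0000: 1.988899
  t * PV_t at t = 2.5000: 2.397420
  t * PV_t at t = 3.0000: 2.774256
  t * PV_t at t = 3.5000: 3.121150
  t * PV_t at t = 4.0000: 3.439757
  t * PV_t at t = 4.5000: 3.731656
  t * PV_t at t = 5.0000: 3.998345
  t * PV_t at t = 5.5000: 4.241253
  t * PV_t at t = 6.0000: 4.461737
  t * PV_t at t = 6.5000: 4.661089
  t * PV_t at t = 7.0000: 425.756550
Macaulay duration D = (sum_t t * PV_t) / P = 463.742863 / 72.522619 = 6.394458


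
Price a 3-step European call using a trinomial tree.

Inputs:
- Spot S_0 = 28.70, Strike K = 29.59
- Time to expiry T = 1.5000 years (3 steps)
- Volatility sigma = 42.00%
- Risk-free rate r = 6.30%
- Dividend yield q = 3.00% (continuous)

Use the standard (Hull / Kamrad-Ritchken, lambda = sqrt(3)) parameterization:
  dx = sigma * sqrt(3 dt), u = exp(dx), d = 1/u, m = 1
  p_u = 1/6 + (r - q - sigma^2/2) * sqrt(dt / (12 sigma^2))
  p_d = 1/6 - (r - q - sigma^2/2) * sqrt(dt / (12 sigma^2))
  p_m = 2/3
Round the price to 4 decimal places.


Answer: Price = V(0,0) = 5.3786

Derivation:
dt = T/N = 0.500000; dx = sigma*sqrt(3*dt) = 0.514393
u = exp(dx) = 1.672623; d = 1/u = 0.597863
p_u = 0.139839, p_m = 0.666667, p_d = 0.193494
Discount per step: exp(-r*dt) = 0.968991
Stock lattice S(k, j) with j the centered position index:
  k=0: S(0,+0) = 28.7000
  k=1: S(1,-1) = 17.1587; S(1,+0) = 28.7000; S(1,+1) = 48.0043
  k=2: S(2,-2) = 10.2585; S(2,-1) = 17.1587; S(2,+0) = 28.7000; S(2,+1) = 48.0043; S(2,+2) = 80.2930
  k=3: S(3,-3) = 6.1332; S(3,-2) = 10.2585; S(3,-1) = 17.1587; S(3,+0) = 28.7000; S(3,+1) = 48.0043; S(3,+2) = 80.2930; S(3,+3) = 134.2999
Terminal payoffs V(N, j) = max(S_T - K, 0):
  V(3,-3) = 0.000000; V(3,-2) = 0.000000; V(3,-1) = 0.000000; V(3,+0) = 0.000000; V(3,+1) = 18.414270; V(3,+2) = 50.703030; V(3,+3) = 104.709941
Backward induction: V(k, j) = exp(-r*dt) * [p_u * V(k+1, j+1) + p_m * V(k+1, j) + p_d * V(k+1, j-1)]
  V(2,-2) = exp(-r*dt) * [p_u*0.000000 + p_m*0.000000 + p_d*0.000000] = 0.000000
  V(2,-1) = exp(-r*dt) * [p_u*0.000000 + p_m*0.000000 + p_d*0.000000] = 0.000000
  V(2,+0) = exp(-r*dt) * [p_u*18.414270 + p_m*0.000000 + p_d*0.000000] = 2.495182
  V(2,+1) = exp(-r*dt) * [p_u*50.703030 + p_m*18.414270 + p_d*0.000000] = 18.765902
  V(2,+2) = exp(-r*dt) * [p_u*104.709941 + p_m*50.703030 + p_d*18.414270] = 50.394897
  V(1,-1) = exp(-r*dt) * [p_u*2.495182 + p_m*0.000000 + p_d*0.000000] = 0.338104
  V(1,+0) = exp(-r*dt) * [p_u*18.765902 + p_m*2.495182 + p_d*0.000000] = 4.154702
  V(1,+1) = exp(-r*dt) * [p_u*50.394897 + p_m*18.765902 + p_d*2.495182] = 19.419135
  V(0,+0) = exp(-r*dt) * [p_u*19.419135 + p_m*4.154702 + p_d*0.338104] = 5.378649


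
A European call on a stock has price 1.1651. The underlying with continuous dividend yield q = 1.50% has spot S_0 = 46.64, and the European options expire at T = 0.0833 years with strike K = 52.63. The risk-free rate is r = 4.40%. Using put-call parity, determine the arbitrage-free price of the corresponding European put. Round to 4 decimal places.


Put-call parity: C - P = S_0 * exp(-qT) - K * exp(-rT).
S_0 * exp(-qT) = 46.6400 * 0.99875128 = 46.58175971
K * exp(-rT) = 52.6300 * 0.99634151 = 52.43745360
P = C - S*exp(-qT) + K*exp(-rT)
P = 1.1651 - 46.58175971 + 52.43745360 = 7.0208

Answer: Put price = 7.0208


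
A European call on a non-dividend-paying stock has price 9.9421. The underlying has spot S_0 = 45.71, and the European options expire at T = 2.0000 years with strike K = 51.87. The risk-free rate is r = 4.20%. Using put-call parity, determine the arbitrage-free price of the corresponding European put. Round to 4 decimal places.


Put-call parity: C - P = S_0 * exp(-qT) - K * exp(-rT).
S_0 * exp(-qT) = 45.7100 * 1.00000000 = 45.71000000
K * exp(-rT) = 51.8700 * 0.91943126 = 47.69089925
P = C - S*exp(-qT) + K*exp(-rT)
P = 9.9421 - 45.71000000 + 47.69089925 = 11.9230

Answer: Put price = 11.9230


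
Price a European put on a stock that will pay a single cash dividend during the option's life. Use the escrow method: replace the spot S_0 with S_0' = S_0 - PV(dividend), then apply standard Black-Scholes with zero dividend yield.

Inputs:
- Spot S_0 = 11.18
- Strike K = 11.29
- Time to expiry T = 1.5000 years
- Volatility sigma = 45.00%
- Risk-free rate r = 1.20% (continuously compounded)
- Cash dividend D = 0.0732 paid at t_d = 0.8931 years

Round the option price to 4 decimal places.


PV(D) = D * exp(-r * t_d) = 0.0732 * 0.98934002 = 0.07241969
S_0' = S_0 - PV(D) = 11.1800 - 0.07241969 = 11.10758031
d1 = (ln(S_0'/K) + (r + sigma^2/2)*T) / (sigma*sqrt(T)) = 0.27867102
d2 = d1 - sigma*sqrt(T) = -0.27246417
exp(-rT) = 0.98216103
N(-d1) = 0.39024865; N(-d2) = 0.60736743
P = K * exp(-rT) * N(-d2) - S_0' * N(-d1) = 11.2900 * 0.98216103 * 0.60736743 - 11.10758031 * 0.39024865 = 2.4001

Answer: Price = 2.4001


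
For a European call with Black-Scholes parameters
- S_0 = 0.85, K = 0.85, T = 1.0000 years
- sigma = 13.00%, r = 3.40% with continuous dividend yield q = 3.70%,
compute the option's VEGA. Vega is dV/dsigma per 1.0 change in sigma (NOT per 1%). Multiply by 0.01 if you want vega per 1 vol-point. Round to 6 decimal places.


Answer: Vega = 0.326496

Derivation:
d1 = 0.0419230769; d2 = -0.0880769231
phi(d1) = 0.3985918550; exp(-qT) = 0.9636761353; exp(-rT) = 0.9665715046
Vega = S * exp(-qT) * phi(d1) * sqrt(T) = 0.8500 * 0.9636761353 * 0.3985918550 * 1.0000000000 = 0.326496


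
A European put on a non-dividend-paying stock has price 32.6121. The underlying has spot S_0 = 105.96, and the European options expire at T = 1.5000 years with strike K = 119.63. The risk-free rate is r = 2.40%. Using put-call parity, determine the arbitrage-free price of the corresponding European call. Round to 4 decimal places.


Answer: Call price = 23.1722

Derivation:
Put-call parity: C - P = S_0 * exp(-qT) - K * exp(-rT).
S_0 * exp(-qT) = 105.9600 * 1.00000000 = 105.96000000
K * exp(-rT) = 119.6300 * 0.96464029 = 115.39991831
C = P + S*exp(-qT) - K*exp(-rT)
C = 32.6121 + 105.96000000 - 115.39991831 = 23.1722


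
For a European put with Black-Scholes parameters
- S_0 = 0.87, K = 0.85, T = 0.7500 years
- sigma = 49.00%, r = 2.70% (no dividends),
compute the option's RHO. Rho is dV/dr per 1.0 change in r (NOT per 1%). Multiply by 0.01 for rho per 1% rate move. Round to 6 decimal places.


Answer: Rho = -0.339634

Derivation:
d1 = 0.3147015243; d2 = -0.1096509236
phi(d1) = 0.3796683928; exp(-qT) = 1.0000000000; exp(-rT) = 0.9799536543
N(-d2) = 0.5436568885
Rho = -K*T*exp(-rT)*N(-d2) = -0.8500 * 0.7500 * 0.9799536543 * 0.5436568885 = -0.339634


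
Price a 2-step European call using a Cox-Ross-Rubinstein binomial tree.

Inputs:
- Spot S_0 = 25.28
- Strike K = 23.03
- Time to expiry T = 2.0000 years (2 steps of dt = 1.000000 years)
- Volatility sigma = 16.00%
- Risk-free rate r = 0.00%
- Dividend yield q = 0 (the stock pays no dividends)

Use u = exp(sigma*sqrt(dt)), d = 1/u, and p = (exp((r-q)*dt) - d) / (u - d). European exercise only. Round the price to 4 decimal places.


Answer: Price = V(0,0) = 3.6122

Derivation:
dt = T/N = 1.000000
u = exp(sigma*sqrt(dt)) = 1.173511; d = 1/u = 0.852144
p = (exp((r-q)*dt) - d) / (u - d) = 0.460085
Discount per step: exp(-r*dt) = 1.000000
Stock lattice S(k, i) with i counting down-moves:
  k=0: S(0,0) = 25.2800
  k=1: S(1,0) = 29.6664; S(1,1) = 21.5422
  k=2: S(2,0) = 34.8138; S(2,1) = 25.2800; S(2,2) = 18.3570
Terminal payoffs V(N, i) = max(S_T - K, 0):
  V(2,0) = 11.783790; V(2,1) = 2.250000; V(2,2) = 0.000000
Backward induction: V(k, i) = exp(-r*dt) * [p * V(k+1, i) + (1-p) * V(k+1, i+1)].
  V(1,0) = exp(-r*dt) * [p*11.783790 + (1-p)*2.250000] = 6.636355
  V(1,1) = exp(-r*dt) * [p*2.250000 + (1-p)*0.000000] = 1.035192
  V(0,0) = exp(-r*dt) * [p*6.636355 + (1-p)*1.035192] = 3.612203


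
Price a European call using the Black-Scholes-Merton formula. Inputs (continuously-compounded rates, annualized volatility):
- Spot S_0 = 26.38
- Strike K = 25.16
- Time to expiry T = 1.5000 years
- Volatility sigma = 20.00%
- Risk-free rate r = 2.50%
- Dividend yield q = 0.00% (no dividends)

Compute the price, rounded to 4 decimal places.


d1 = (ln(S/K) + (r - q + 0.5*sigma^2) * T) / (sigma * sqrt(T)) = 0.46887608
d2 = d1 - sigma * sqrt(T) = 0.22392711
exp(-rT) = 0.96319442; exp(-qT) = 1.00000000
C = S_0 * exp(-qT) * N(d1) - K * exp(-rT) * N(d2)
N(d1) = 0.68042089; N(d2) = 0.58859299
C = 26.3800 * 1.00000000 * 0.68042089 - 25.1600 * 0.96319442 * 0.58859299 = 3.6856

Answer: Price = 3.6856


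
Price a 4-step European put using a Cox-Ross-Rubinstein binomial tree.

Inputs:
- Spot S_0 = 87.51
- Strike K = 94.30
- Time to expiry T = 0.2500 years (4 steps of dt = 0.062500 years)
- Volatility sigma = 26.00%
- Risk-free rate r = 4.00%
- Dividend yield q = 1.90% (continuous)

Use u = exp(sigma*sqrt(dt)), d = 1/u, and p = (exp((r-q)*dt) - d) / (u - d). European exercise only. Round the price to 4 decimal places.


dt = T/N = 0.062500
u = exp(sigma*sqrt(dt)) = 1.067159; d = 1/u = 0.937067
p = (exp((r-q)*dt) - d) / (u - d) = 0.493851
Discount per step: exp(-r*dt) = 0.997503
Stock lattice S(k, i) with i counting down-moves:
  k=0: S(0,0) = 87.5100
  k=1: S(1,0) = 93.3871; S(1,1) = 82.0028
  k=2: S(2,0) = 99.6589; S(2,1) = 87.5100; S(2,2) = 76.8421
  k=3: S(3,0) = 106.3519; S(3,1) = 93.3871; S(3,2) = 82.0028; S(3,3) = 72.0063
  k=4: S(4,0) = 113.4944; S(4,1) = 99.6589; S(4,2) = 87.5100; S(4,3) = 76.8421; S(4,4) = 67.4747
Terminal payoffs V(N, i) = max(K - S_T, 0):
  V(4,0) = 0.000000; V(4,1) = 0.000000; V(4,2) = 6.790000; V(4,3) = 17.457869; V(4,4) = 26.825276
Backward induction: V(k, i) = exp(-r*dt) * [p * V(k+1, i) + (1-p) * V(k+1, i+1)].
  V(3,0) = exp(-r*dt) * [p*0.000000 + (1-p)*0.000000] = 0.000000
  V(3,1) = exp(-r*dt) * [p*0.000000 + (1-p)*6.790000] = 3.428168
  V(3,2) = exp(-r*dt) * [p*6.790000 + (1-p)*17.457869] = 12.159091
  V(3,3) = exp(-r*dt) * [p*17.457869 + (1-p)*26.825276] = 22.143740
  V(2,0) = exp(-r*dt) * [p*0.000000 + (1-p)*3.428168] = 1.730830
  V(2,1) = exp(-r*dt) * [p*3.428168 + (1-p)*12.159091] = 7.827719
  V(2,2) = exp(-r*dt) * [p*12.159091 + (1-p)*22.143740] = 17.169829
  V(1,0) = exp(-r*dt) * [p*1.730830 + (1-p)*7.827719] = 4.804735
  V(1,1) = exp(-r*dt) * [p*7.827719 + (1-p)*17.169829] = 12.524864
  V(0,0) = exp(-r*dt) * [p*4.804735 + (1-p)*12.524864] = 8.690514

Answer: Price = V(0,0) = 8.6905


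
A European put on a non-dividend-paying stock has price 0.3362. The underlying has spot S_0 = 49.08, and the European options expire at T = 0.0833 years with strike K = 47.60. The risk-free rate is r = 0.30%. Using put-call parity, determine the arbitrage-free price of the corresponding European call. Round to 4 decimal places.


Answer: Call price = 1.8281

Derivation:
Put-call parity: C - P = S_0 * exp(-qT) - K * exp(-rT).
S_0 * exp(-qT) = 49.0800 * 1.00000000 = 49.08000000
K * exp(-rT) = 47.6000 * 0.99975013 = 47.58810625
C = P + S*exp(-qT) - K*exp(-rT)
C = 0.3362 + 49.08000000 - 47.58810625 = 1.8281


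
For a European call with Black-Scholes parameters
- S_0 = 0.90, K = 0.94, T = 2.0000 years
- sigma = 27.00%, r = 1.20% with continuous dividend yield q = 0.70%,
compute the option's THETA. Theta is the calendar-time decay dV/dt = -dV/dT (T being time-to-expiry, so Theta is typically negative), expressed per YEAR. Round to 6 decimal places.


Answer: Theta = -0.034555

Derivation:
d1 = 0.1032242023; d2 = -0.2786134595
phi(d1) = 0.3968225200; exp(-qT) = 0.9860975443; exp(-rT) = 0.9762857098
Theta = -S*exp(-qT)*phi(d1)*sigma/(2*sqrt(T)) - r*K*exp(-rT)*N(d2) + q*S*exp(-qT)*N(d1)
N(d1) = 0.5411074841; N(d2) = 0.3902707412; sqrt(T) = 1.4142135624
Term 1 = -0.9000 * 0.9860975443 * 0.3968225200 * 0.2700 / (2 * 1.4142135624) = -0.0336184331
Term 2 = -0.0120 * 0.9400 * 0.9762857098 * 0.3902707412 = -0.0042978576
Term 3 = 0.0070 * 0.9000 * 0.9860975443 * 0.5411074841 = 0.0033615840
Theta = -0.0336184331 + (-0.0042978576) + (0.0033615840) = -0.034555


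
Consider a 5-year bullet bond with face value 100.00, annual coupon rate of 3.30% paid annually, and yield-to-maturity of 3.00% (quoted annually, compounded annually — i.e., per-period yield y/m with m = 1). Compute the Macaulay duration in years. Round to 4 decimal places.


Coupon per period c = face * coupon_rate / m = 3.300000
Periods per year m = 1; per-period yield y/m = 0.030000
Number of cashflows N = 5
Cashflows (t years, CF_t, discount factor 1/(1+y/m)^(m*t), PV):
  t = 1.0000: CF_t = 3.300000, DF = 0.970874, PV = 3.203883
  t = 2.0000: CF_t = 3.300000, DF = 0.942596, PV = 3.110567
  t = 3.0000: CF_t = 3.300000, DF = 0.915142, PV = 3.019967
  t = 4.0000: CF_t = 3.300000, DF = 0.888487, PV = 2.932007
  t = 5.0000: CF_t = 103.300000, DF = 0.862609, PV = 89.107487
Price P = sum_t PV_t = 101.373912
Macaulay numerator sum_t t * PV_t:
  t * PV_t at t = 1.0000: 3.203883
  t * PV_t at t = 2.0000: 6.221133
  t * PV_t at t = 3.0000: 9.059902
  t * PV_t at t = 4.0000: 11.728029
  t * PV_t at t = 5.0000: 445.537437
Macaulay duration D = (sum_t t * PV_t) / P = 475.750385 / 101.373912 = 4.693026

Answer: Macaulay duration = 4.6930 years


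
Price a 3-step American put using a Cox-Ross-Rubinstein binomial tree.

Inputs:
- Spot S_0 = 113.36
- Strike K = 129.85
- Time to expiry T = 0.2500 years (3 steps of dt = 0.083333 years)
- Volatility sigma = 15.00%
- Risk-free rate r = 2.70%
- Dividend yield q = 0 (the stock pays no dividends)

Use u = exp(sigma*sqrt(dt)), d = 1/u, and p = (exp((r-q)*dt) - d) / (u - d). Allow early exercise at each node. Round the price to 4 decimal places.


dt = T/N = 0.083333
u = exp(sigma*sqrt(dt)) = 1.044252; d = 1/u = 0.957623
p = (exp((r-q)*dt) - d) / (u - d) = 0.515178
Discount per step: exp(-r*dt) = 0.997753
Stock lattice S(k, i) with i counting down-moves:
  k=0: S(0,0) = 113.3600
  k=1: S(1,0) = 118.3765; S(1,1) = 108.5561
  k=2: S(2,0) = 123.6149; S(2,1) = 113.3600; S(2,2) = 103.9558
  k=3: S(3,0) = 129.0852; S(3,1) = 118.3765; S(3,2) = 108.5561; S(3,3) = 99.5505
Terminal payoffs V(N, i) = max(K - S_T, 0):
  V(3,0) = 0.764832; V(3,1) = 11.473542; V(3,2) = 21.293874; V(3,3) = 30.299527
Backward induction: V(k, i) = exp(-r*dt) * [p * V(k+1, i) + (1-p) * V(k+1, i+1)]; then take max(V_cont, immediate exercise) for American.
  V(2,0) = exp(-r*dt) * [p*0.764832 + (1-p)*11.473542] = 5.943260; exercise = 6.235094; V(2,0) = max -> 6.235094
  V(2,1) = exp(-r*dt) * [p*11.473542 + (1-p)*21.293874] = 16.198166; exercise = 16.490000; V(2,1) = max -> 16.490000
  V(2,2) = exp(-r*dt) * [p*21.293874 + (1-p)*30.299527] = 25.602340; exercise = 25.894174; V(2,2) = max -> 25.894174
  V(1,0) = exp(-r*dt) * [p*6.235094 + (1-p)*16.490000] = 11.181708; exercise = 11.473542; V(1,0) = max -> 11.473542
  V(1,1) = exp(-r*dt) * [p*16.490000 + (1-p)*25.894174] = 21.002040; exercise = 21.293874; V(1,1) = max -> 21.293874
  V(0,0) = exp(-r*dt) * [p*11.473542 + (1-p)*21.293874] = 16.198166; exercise = 16.490000; V(0,0) = max -> 16.490000

Answer: Price = V(0,0) = 16.4900


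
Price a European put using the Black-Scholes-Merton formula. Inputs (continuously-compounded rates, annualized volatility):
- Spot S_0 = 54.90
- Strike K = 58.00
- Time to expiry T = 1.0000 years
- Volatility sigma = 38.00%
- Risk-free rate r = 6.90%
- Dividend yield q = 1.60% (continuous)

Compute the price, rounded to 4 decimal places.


Answer: Price = 8.2018

Derivation:
d1 = (ln(S/K) + (r - q + 0.5*sigma^2) * T) / (sigma * sqrt(T)) = 0.18492194
d2 = d1 - sigma * sqrt(T) = -0.19507806
exp(-rT) = 0.93332668; exp(-qT) = 0.98412732
P = K * exp(-rT) * N(-d2) - S_0 * exp(-qT) * N(-d1)
N(-d1) = 0.42664513; N(-d2) = 0.57733408
P = 58.0000 * 0.93332668 * 0.57733408 - 54.9000 * 0.98412732 * 0.42664513 = 8.2018


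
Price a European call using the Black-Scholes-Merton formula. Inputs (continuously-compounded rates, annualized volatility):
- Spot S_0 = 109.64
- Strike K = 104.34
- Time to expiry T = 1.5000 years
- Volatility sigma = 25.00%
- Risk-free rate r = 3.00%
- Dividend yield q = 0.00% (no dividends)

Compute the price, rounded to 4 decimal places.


d1 = (ln(S/K) + (r - q + 0.5*sigma^2) * T) / (sigma * sqrt(T)) = 0.46188387
d2 = d1 - sigma * sqrt(T) = 0.15569765
exp(-rT) = 0.95599748; exp(-qT) = 1.00000000
C = S_0 * exp(-qT) * N(d1) - K * exp(-rT) * N(d2)
N(d1) = 0.67791770; N(d2) = 0.56186432
C = 109.6400 * 1.00000000 * 0.67791770 - 104.3400 * 0.95599748 * 0.56186432 = 18.2816

Answer: Price = 18.2816


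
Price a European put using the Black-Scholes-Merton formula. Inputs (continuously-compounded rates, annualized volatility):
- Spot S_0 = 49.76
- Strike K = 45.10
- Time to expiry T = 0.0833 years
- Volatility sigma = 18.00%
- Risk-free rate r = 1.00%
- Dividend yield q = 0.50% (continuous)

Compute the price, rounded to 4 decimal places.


d1 = (ln(S/K) + (r - q + 0.5*sigma^2) * T) / (sigma * sqrt(T)) = 1.92671767
d2 = d1 - sigma * sqrt(T) = 1.87476654
exp(-rT) = 0.99916735; exp(-qT) = 0.99958359
P = K * exp(-rT) * N(-d2) - S_0 * exp(-qT) * N(-d1)
N(-d1) = 0.02700741; N(-d2) = 0.03041242
P = 45.1000 * 0.99916735 * 0.03041242 - 49.7600 * 0.99958359 * 0.02700741 = 0.0271

Answer: Price = 0.0271


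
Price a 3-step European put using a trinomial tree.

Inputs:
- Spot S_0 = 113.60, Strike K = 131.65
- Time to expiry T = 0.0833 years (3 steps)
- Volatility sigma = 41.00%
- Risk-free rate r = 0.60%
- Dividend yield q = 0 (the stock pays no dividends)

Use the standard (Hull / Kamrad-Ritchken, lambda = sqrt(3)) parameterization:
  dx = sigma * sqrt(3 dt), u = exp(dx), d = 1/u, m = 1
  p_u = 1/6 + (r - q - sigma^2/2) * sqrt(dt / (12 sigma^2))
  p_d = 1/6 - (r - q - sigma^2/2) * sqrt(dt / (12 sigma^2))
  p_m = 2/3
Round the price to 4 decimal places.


dt = T/N = 0.027767; dx = sigma*sqrt(3*dt) = 0.118333
u = exp(dx) = 1.125619; d = 1/u = 0.888400
p_u = 0.157510, p_m = 0.666667, p_d = 0.175824
Discount per step: exp(-r*dt) = 0.999833
Stock lattice S(k, j) with j the centered position index:
  k=0: S(0,+0) = 113.6000
  k=1: S(1,-1) = 100.9222; S(1,+0) = 113.6000; S(1,+1) = 127.8703
  k=2: S(2,-2) = 89.6593; S(2,-1) = 100.9222; S(2,+0) = 113.6000; S(2,+1) = 127.8703; S(2,+2) = 143.9333
  k=3: S(3,-3) = 79.6534; S(3,-2) = 89.6593; S(3,-1) = 100.9222; S(3,+0) = 113.6000; S(3,+1) = 127.8703; S(3,+2) = 143.9333; S(3,+3) = 162.0140
Terminal payoffs V(N, j) = max(K - S_T, 0):
  V(3,-3) = 51.996649; V(3,-2) = 41.990672; V(3,-1) = 30.727754; V(3,+0) = 18.050000; V(3,+1) = 3.779678; V(3,+2) = 0.000000; V(3,+3) = 0.000000
Backward induction: V(k, j) = exp(-r*dt) * [p_u * V(k+1, j+1) + p_m * V(k+1, j) + p_d * V(k+1, j-1)]
  V(2,-2) = exp(-r*dt) * [p_u*30.727754 + p_m*41.990672 + p_d*51.996649] = 41.968952
  V(2,-1) = exp(-r*dt) * [p_u*18.050000 + p_m*30.727754 + p_d*41.990672] = 30.706061
  V(2,+0) = exp(-r*dt) * [p_u*3.779678 + p_m*18.050000 + p_d*30.727754] = 18.028336
  V(2,+1) = exp(-r*dt) * [p_u*0.000000 + p_m*3.779678 + p_d*18.050000] = 5.692457
  V(2,+2) = exp(-r*dt) * [p_u*0.000000 + p_m*0.000000 + p_d*3.779678] = 0.664447
  V(1,-1) = exp(-r*dt) * [p_u*18.028336 + p_m*30.706061 + p_d*41.968952] = 30.684370
  V(1,+0) = exp(-r*dt) * [p_u*5.692457 + p_m*18.028336 + p_d*30.706061] = 18.311313
  V(1,+1) = exp(-r*dt) * [p_u*0.664447 + p_m*5.692457 + p_d*18.028336] = 7.068261
  V(0,+0) = exp(-r*dt) * [p_u*7.068261 + p_m*18.311313 + p_d*30.684370] = 18.712785

Answer: Price = V(0,0) = 18.7128


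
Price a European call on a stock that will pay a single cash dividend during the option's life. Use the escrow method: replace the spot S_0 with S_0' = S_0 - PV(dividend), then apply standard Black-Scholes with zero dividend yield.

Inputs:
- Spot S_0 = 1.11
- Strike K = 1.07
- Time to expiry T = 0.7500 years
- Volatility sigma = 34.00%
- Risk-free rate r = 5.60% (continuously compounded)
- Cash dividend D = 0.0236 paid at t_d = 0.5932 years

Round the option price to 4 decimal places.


PV(D) = D * exp(-r * t_d) = 0.0236 * 0.96732650 = 0.02282891
S_0' = S_0 - PV(D) = 1.1100 - 0.02282891 = 1.08717109
d1 = (ln(S_0'/K) + (r + sigma^2/2)*T) / (sigma*sqrt(T)) = 0.34393213
d2 = d1 - sigma*sqrt(T) = 0.04948350
exp(-rT) = 0.95886978
N(d1) = 0.63455134; N(d2) = 0.51973301
C = S_0' * N(d1) - K * exp(-rT) * N(d2) = 1.08717109 * 0.63455134 - 1.0700 * 0.95886978 * 0.51973301 = 0.1566

Answer: Price = 0.1566


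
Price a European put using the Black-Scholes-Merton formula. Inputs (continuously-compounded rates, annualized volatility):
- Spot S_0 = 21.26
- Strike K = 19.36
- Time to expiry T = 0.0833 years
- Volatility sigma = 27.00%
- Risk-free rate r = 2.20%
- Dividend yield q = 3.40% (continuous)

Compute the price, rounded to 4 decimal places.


d1 = (ln(S/K) + (r - q + 0.5*sigma^2) * T) / (sigma * sqrt(T)) = 1.22749944
d2 = d1 - sigma * sqrt(T) = 1.14957274
exp(-rT) = 0.99816908; exp(-qT) = 0.99717181
P = K * exp(-rT) * N(-d2) - S_0 * exp(-qT) * N(-d1)
N(-d1) = 0.10981747; N(-d2) = 0.12515994
P = 19.3600 * 0.99816908 * 0.12515994 - 21.2600 * 0.99717181 * 0.10981747 = 0.0905

Answer: Price = 0.0905


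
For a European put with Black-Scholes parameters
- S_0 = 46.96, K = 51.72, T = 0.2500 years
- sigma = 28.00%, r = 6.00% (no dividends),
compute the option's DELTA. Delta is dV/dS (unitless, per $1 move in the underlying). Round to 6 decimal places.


d1 = -0.5124884170; d2 = -0.6524884170
phi(d1) = 0.3498465245; exp(-qT) = 1.0000000000; exp(-rT) = 0.9851119396
N(-d1) = 0.6958453876
Delta = -exp(-qT) * N(-d1) = -1.0000000000 * 0.6958453876 = -0.695845

Answer: Delta = -0.695845


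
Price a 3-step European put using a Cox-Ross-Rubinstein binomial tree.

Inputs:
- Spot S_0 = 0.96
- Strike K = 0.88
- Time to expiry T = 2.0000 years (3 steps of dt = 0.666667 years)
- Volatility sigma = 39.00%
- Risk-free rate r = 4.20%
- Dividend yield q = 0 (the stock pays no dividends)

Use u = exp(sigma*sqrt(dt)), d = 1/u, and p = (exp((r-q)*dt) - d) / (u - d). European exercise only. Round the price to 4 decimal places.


dt = T/N = 0.666667
u = exp(sigma*sqrt(dt)) = 1.374972; d = 1/u = 0.727287
p = (exp((r-q)*dt) - d) / (u - d) = 0.464899
Discount per step: exp(-r*dt) = 0.972388
Stock lattice S(k, i) with i counting down-moves:
  k=0: S(0,0) = 0.9600
  k=1: S(1,0) = 1.3200; S(1,1) = 0.6982
  k=2: S(2,0) = 1.8149; S(2,1) = 0.9600; S(2,2) = 0.5078
  k=3: S(3,0) = 2.4955; S(3,1) = 1.3200; S(3,2) = 0.6982; S(3,3) = 0.3693
Terminal payoffs V(N, i) = max(K - S_T, 0):
  V(3,0) = 0.000000; V(3,1) = 0.000000; V(3,2) = 0.181804; V(3,3) = 0.510692
Backward induction: V(k, i) = exp(-r*dt) * [p * V(k+1, i) + (1-p) * V(k+1, i+1)].
  V(2,0) = exp(-r*dt) * [p*0.000000 + (1-p)*0.000000] = 0.000000
  V(2,1) = exp(-r*dt) * [p*0.000000 + (1-p)*0.181804] = 0.094597
  V(2,2) = exp(-r*dt) * [p*0.181804 + (1-p)*0.510692] = 0.347913
  V(1,0) = exp(-r*dt) * [p*0.000000 + (1-p)*0.094597] = 0.049221
  V(1,1) = exp(-r*dt) * [p*0.094597 + (1-p)*0.347913] = 0.223792
  V(0,0) = exp(-r*dt) * [p*0.049221 + (1-p)*0.223792] = 0.138696

Answer: Price = V(0,0) = 0.1387


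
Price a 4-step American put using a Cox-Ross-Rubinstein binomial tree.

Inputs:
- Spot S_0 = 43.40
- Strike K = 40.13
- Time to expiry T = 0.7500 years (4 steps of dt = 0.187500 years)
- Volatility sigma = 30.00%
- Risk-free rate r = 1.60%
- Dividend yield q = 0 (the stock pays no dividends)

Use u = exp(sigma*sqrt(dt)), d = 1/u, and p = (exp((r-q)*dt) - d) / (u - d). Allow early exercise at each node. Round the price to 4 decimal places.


Answer: Price = V(0,0) = 2.8408

Derivation:
dt = T/N = 0.187500
u = exp(sigma*sqrt(dt)) = 1.138719; d = 1/u = 0.878180
p = (exp((r-q)*dt) - d) / (u - d) = 0.479102
Discount per step: exp(-r*dt) = 0.997004
Stock lattice S(k, i) with i counting down-moves:
  k=0: S(0,0) = 43.4000
  k=1: S(1,0) = 49.4204; S(1,1) = 38.1130
  k=2: S(2,0) = 56.2759; S(2,1) = 43.4000; S(2,2) = 33.4701
  k=3: S(3,0) = 64.0825; S(3,1) = 49.4204; S(3,2) = 38.1130; S(3,3) = 29.3927
  k=4: S(4,0) = 72.9719; S(4,1) = 56.2759; S(4,2) = 43.4000; S(4,3) = 33.4701; S(4,4) = 25.8121
Terminal payoffs V(N, i) = max(K - S_T, 0):
  V(4,0) = 0.000000; V(4,1) = 0.000000; V(4,2) = 0.000000; V(4,3) = 6.659923; V(4,4) = 14.317879
Backward induction: V(k, i) = exp(-r*dt) * [p * V(k+1, i) + (1-p) * V(k+1, i+1)]; then take max(V_cont, immediate exercise) for American.
  V(3,0) = exp(-r*dt) * [p*0.000000 + (1-p)*0.000000] = 0.000000; exercise = 0.000000; V(3,0) = max -> 0.000000
  V(3,1) = exp(-r*dt) * [p*0.000000 + (1-p)*0.000000] = 0.000000; exercise = 0.000000; V(3,1) = max -> 0.000000
  V(3,2) = exp(-r*dt) * [p*0.000000 + (1-p)*6.659923] = 3.458752; exercise = 2.016992; V(3,2) = max -> 3.458752
  V(3,3) = exp(-r*dt) * [p*6.659923 + (1-p)*14.317879] = 10.617041; exercise = 10.737251; V(3,3) = max -> 10.737251
  V(2,0) = exp(-r*dt) * [p*0.000000 + (1-p)*0.000000] = 0.000000; exercise = 0.000000; V(2,0) = max -> 0.000000
  V(2,1) = exp(-r*dt) * [p*0.000000 + (1-p)*3.458752] = 1.796262; exercise = 0.000000; V(2,1) = max -> 1.796262
  V(2,2) = exp(-r*dt) * [p*3.458752 + (1-p)*10.737251] = 7.228393; exercise = 6.659923; V(2,2) = max -> 7.228393
  V(1,0) = exp(-r*dt) * [p*0.000000 + (1-p)*1.796262] = 0.932867; exercise = 0.000000; V(1,0) = max -> 0.932867
  V(1,1) = exp(-r*dt) * [p*1.796262 + (1-p)*7.228393] = 4.611994; exercise = 2.016992; V(1,1) = max -> 4.611994
  V(0,0) = exp(-r*dt) * [p*0.932867 + (1-p)*4.611994] = 2.840784; exercise = 0.000000; V(0,0) = max -> 2.840784


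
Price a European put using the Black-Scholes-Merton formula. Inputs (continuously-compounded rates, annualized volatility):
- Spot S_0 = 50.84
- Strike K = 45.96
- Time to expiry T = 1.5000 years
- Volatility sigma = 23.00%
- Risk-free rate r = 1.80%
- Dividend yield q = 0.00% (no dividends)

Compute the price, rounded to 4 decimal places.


d1 = (ln(S/K) + (r - q + 0.5*sigma^2) * T) / (sigma * sqrt(T)) = 0.59493134
d2 = d1 - sigma * sqrt(T) = 0.31324001
exp(-rT) = 0.97336124; exp(-qT) = 1.00000000
P = K * exp(-rT) * N(-d2) - S_0 * exp(-qT) * N(-d1)
N(-d1) = 0.27594469; N(-d2) = 0.37704916
P = 45.9600 * 0.97336124 * 0.37704916 - 50.8400 * 1.00000000 * 0.27594469 = 2.8385

Answer: Price = 2.8385


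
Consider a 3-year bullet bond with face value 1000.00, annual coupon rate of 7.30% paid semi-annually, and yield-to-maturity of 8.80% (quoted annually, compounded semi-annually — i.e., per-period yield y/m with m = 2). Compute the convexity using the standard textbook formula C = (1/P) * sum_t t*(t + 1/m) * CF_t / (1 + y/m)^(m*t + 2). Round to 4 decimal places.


Coupon per period c = face * coupon_rate / m = 36.500000
Periods per year m = 2; per-period yield y/m = 0.044000
Number of cashflows N = 6
Cashflows (t years, CF_t, discount factor 1/(1+y/m)^(m*t), PV):
  t = 0.5000: CF_t = 36.500000, DF = 0.957854, PV = 34.961686
  t = 1.0000: CF_t = 36.500000, DF = 0.917485, PV = 33.488205
  t = 1.5000: CF_t = 36.500000, DF = 0.878817, PV = 32.076825
  t = 2.0000: CF_t = 36.500000, DF = 0.841779, PV = 30.724928
  t = 2.5000: CF_t = 36.500000, DF = 0.806302, PV = 29.430007
  t = 3.0000: CF_t = 1036.500000, DF = 0.772320, PV = 800.509176
Price P = sum_t PV_t = 961.190826
Convexity numerator sum_t t*(t + 1/m) * CF_t / (1+y/m)^(m*t + 2):
  t = 0.5000: term = 16.038412
  t = 1.0000: term = 46.087392
  t = 1.5000: term = 88.290022
  t = 2.0000: term = 140.948311
  t = 2.5000: term = 202.511941
  t = 3.0000: term = 7711.779726
Convexity = (1/P) * sum = 8205.655804 / 961.190826 = 8.536968

Answer: Convexity = 8.5370


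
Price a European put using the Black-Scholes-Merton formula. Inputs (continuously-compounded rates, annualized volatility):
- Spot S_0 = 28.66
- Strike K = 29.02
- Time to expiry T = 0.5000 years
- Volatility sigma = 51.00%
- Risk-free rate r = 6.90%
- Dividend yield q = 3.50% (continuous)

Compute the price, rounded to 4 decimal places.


d1 = (ln(S/K) + (r - q + 0.5*sigma^2) * T) / (sigma * sqrt(T)) = 0.19283821
d2 = d1 - sigma * sqrt(T) = -0.16778625
exp(-rT) = 0.96608834; exp(-qT) = 0.98265224
P = K * exp(-rT) * N(-d2) - S_0 * exp(-qT) * N(-d1)
N(-d1) = 0.42354284; N(-d2) = 0.56662428
P = 29.0200 * 0.96608834 * 0.56662428 - 28.6600 * 0.98265224 * 0.42354284 = 3.9577

Answer: Price = 3.9577


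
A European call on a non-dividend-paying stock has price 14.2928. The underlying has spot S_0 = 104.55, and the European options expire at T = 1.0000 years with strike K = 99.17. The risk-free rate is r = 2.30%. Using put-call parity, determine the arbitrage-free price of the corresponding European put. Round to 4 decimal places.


Put-call parity: C - P = S_0 * exp(-qT) - K * exp(-rT).
S_0 * exp(-qT) = 104.5500 * 1.00000000 = 104.55000000
K * exp(-rT) = 99.1700 * 0.97726248 = 96.91512052
P = C - S*exp(-qT) + K*exp(-rT)
P = 14.2928 - 104.55000000 + 96.91512052 = 6.6579

Answer: Put price = 6.6579


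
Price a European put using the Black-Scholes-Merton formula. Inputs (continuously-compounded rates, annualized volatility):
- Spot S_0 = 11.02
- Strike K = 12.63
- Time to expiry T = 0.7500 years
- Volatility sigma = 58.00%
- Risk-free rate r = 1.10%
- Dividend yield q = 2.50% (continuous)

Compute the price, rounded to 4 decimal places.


d1 = (ln(S/K) + (r - q + 0.5*sigma^2) * T) / (sigma * sqrt(T)) = -0.04123701
d2 = d1 - sigma * sqrt(T) = -0.54353174
exp(-rT) = 0.99178394; exp(-qT) = 0.98142469
P = K * exp(-rT) * N(-d2) - S_0 * exp(-qT) * N(-d1)
N(-d1) = 0.51644653; N(-d2) = 0.70661813
P = 12.6300 * 0.99178394 * 0.70661813 - 11.0200 * 0.98142469 * 0.51644653 = 3.2657

Answer: Price = 3.2657


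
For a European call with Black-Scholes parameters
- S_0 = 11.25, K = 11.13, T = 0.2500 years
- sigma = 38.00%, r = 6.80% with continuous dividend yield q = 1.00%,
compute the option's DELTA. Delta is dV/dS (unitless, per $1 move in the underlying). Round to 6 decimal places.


Answer: Delta = 0.588609

Derivation:
d1 = 0.2277577019; d2 = 0.0377577019
phi(d1) = 0.3887280350; exp(-qT) = 0.9975031224; exp(-rT) = 0.9831436846
N(d1) = 0.5900826943
Delta = exp(-qT) * N(d1) = 0.9975031224 * 0.5900826943 = 0.588609


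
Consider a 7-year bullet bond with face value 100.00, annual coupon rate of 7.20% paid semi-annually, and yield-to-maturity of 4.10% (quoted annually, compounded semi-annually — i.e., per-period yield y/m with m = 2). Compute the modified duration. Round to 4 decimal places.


Answer: Modified duration = 5.6351

Derivation:
Coupon per period c = face * coupon_rate / m = 3.600000
Periods per year m = 2; per-period yield y/m = 0.020500
Number of cashflows N = 14
Cashflows (t years, CF_t, discount factor 1/(1+y/m)^(m*t), PV):
  t = 0.5000: CF_t = 3.600000, DF = 0.979912, PV = 3.527683
  t = 1.0000: CF_t = 3.600000, DF = 0.960227, PV = 3.456818
  t = 1.5000: CF_t = 3.600000, DF = 0.940938, PV = 3.387377
  t = 2.0000: CF_t = 3.600000, DF = 0.922036, PV = 3.319330
  t = 2.5000: CF_t = 3.600000, DF = 0.903514, PV = 3.252651
  t = 3.0000: CF_t = 3.600000, DF = 0.885364, PV = 3.187311
  t = 3.5000: CF_t = 3.600000, DF = 0.867579, PV = 3.123284
  t = 4.0000: CF_t = 3.600000, DF = 0.850151, PV = 3.060543
  t = 4.5000: CF_t = 3.600000, DF = 0.833073, PV = 2.999062
  t = 5.0000: CF_t = 3.600000, DF = 0.816338, PV = 2.938816
  t = 5.5000: CF_t = 3.600000, DF = 0.799939, PV = 2.879781
  t = 6.0000: CF_t = 3.600000, DF = 0.783870, PV = 2.821931
  t = 6.5000: CF_t = 3.600000, DF = 0.768123, PV = 2.765244
  t = 7.0000: CF_t = 103.600000, DF = 0.752693, PV = 77.978994
Price P = sum_t PV_t = 118.698822
First compute Macaulay numerator sum_t t * PV_t:
  t * PV_t at t = 0.5000: 1.763841
  t * PV_t at t = 1.0000: 3.456818
  t * PV_t at t = 1.5000: 5.081065
  t * PV_t at t = 2.0000: 6.638661
  t * PV_t at t = 2.5000: 8.131627
  t * PV_t at t = 3.0000: 9.561933
  t * PV_t at t = 3.5000: 10.931493
  t * PV_t at t = 4.0000: 12.242170
  t * PV_t at t = 4.5000: 13.495778
  t * PV_t at t = 5.0000: 14.694080
  t * PV_t at t = 5.5000: 15.838793
  t * PV_t at t = 6.0000: 16.931586
  t * PV_t at t = 6.5000: 17.974083
  t * PV_t at t = 7.0000: 545.852959
Macaulay duration D = 682.594888 / 118.698822 = 5.750646
Modified duration = D / (1 + y/m) = 5.750646 / (1 + 0.020500) = 5.635126


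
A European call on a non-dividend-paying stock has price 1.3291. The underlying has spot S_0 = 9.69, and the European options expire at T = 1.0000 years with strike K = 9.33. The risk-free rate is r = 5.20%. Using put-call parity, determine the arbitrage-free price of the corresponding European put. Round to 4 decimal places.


Answer: Put price = 0.4963

Derivation:
Put-call parity: C - P = S_0 * exp(-qT) - K * exp(-rT).
S_0 * exp(-qT) = 9.6900 * 1.00000000 = 9.69000000
K * exp(-rT) = 9.3300 * 0.94932887 = 8.85723833
P = C - S*exp(-qT) + K*exp(-rT)
P = 1.3291 - 9.69000000 + 8.85723833 = 0.4963


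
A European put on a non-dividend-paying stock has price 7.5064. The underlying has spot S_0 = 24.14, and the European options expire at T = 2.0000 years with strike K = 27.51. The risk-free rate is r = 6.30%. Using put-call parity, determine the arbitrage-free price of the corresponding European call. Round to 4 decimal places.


Put-call parity: C - P = S_0 * exp(-qT) - K * exp(-rT).
S_0 * exp(-qT) = 24.1400 * 1.00000000 = 24.14000000
K * exp(-rT) = 27.5100 * 0.88161485 = 24.25322444
C = P + S*exp(-qT) - K*exp(-rT)
C = 7.5064 + 24.14000000 - 24.25322444 = 7.3932

Answer: Call price = 7.3932


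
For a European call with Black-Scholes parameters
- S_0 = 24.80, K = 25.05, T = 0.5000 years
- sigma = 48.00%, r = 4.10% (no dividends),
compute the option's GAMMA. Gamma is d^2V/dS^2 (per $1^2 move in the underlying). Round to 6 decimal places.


Answer: Gamma = 0.046451

Derivation:
d1 = 0.2005526471; d2 = -0.1388586079
phi(d1) = 0.3909994149; exp(-qT) = 1.0000000000; exp(-rT) = 0.9797086965
Gamma = exp(-qT) * phi(d1) / (S * sigma * sqrt(T)) = 1.0000000000 * 0.3909994149 / (24.8000 * 0.4800 * 0.7071067812) = 0.046451


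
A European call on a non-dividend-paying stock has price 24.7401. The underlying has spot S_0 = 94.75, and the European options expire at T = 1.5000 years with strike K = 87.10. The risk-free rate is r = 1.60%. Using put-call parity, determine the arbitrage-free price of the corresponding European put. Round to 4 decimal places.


Answer: Put price = 15.0246

Derivation:
Put-call parity: C - P = S_0 * exp(-qT) - K * exp(-rT).
S_0 * exp(-qT) = 94.7500 * 1.00000000 = 94.75000000
K * exp(-rT) = 87.1000 * 0.97628571 = 85.03448532
P = C - S*exp(-qT) + K*exp(-rT)
P = 24.7401 - 94.75000000 + 85.03448532 = 15.0246
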